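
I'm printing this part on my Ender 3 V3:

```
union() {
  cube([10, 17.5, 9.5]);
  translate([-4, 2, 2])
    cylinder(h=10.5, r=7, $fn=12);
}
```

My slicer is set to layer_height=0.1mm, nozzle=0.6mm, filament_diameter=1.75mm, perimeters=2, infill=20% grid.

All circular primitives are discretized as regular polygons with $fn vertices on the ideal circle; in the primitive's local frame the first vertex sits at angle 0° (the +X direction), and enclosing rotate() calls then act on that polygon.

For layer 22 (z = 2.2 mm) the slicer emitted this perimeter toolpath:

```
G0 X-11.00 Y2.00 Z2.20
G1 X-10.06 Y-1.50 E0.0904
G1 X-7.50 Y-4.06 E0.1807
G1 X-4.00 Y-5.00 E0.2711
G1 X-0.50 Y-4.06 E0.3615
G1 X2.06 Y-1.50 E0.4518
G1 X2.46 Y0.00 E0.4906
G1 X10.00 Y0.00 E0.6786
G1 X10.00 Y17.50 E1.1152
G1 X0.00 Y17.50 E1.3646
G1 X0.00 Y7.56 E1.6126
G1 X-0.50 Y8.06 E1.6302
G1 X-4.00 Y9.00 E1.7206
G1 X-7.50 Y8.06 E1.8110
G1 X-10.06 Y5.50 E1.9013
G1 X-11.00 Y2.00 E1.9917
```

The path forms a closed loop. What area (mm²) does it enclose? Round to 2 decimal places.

Apply the shoelace formula to the sequence of (X, Y) vertices; enclosed area = 305.51 mm².

305.51 mm²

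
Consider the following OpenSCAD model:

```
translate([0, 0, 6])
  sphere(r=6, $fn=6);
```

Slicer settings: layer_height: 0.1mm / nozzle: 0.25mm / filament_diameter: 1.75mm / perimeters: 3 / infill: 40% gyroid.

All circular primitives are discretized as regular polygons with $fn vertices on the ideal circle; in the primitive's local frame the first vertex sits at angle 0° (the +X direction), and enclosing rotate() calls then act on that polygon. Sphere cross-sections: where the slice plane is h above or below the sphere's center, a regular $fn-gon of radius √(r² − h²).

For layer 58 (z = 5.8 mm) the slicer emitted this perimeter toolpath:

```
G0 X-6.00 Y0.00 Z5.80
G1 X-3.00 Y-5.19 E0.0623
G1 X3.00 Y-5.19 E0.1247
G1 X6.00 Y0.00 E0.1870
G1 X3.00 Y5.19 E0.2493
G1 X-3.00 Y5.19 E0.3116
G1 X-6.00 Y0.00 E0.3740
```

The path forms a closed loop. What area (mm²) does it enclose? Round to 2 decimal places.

93.42 mm²

Apply the shoelace formula to the sequence of (X, Y) vertices; enclosed area = 93.42 mm².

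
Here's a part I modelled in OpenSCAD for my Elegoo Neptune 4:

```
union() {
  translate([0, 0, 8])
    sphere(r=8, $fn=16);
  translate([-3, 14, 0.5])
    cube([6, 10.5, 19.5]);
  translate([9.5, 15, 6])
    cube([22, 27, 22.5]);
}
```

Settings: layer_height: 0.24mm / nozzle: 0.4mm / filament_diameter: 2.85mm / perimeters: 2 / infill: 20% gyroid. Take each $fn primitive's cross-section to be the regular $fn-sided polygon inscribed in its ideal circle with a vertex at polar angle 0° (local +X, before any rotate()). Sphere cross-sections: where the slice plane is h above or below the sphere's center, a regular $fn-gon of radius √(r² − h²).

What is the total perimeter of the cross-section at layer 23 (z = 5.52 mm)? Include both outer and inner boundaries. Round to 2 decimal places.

At z = 5.52 mm: the r=8 sphere contributes a regular 16-gon of circumradius √(8²−2.48²) = 7.606 (perimeter = 2·16·7.606·sin(180°/16) = 47.48 mm); the cube at (-3, 14) is present — its section is the full 6×10.5 rectangle (perimeter 33.00 mm); the cube at (9.5, 15) is not intersected at this z (z outside [6, 28.5]); Merging all regions: the 2 present regions are separate (no shared area or edge), so areas and boundary lengths simply add and each stays a separate island — boundary = 80.48 mm. Overall, the cross-section has 2 separate islands. Total boundary length (outer) = 80.48 mm.

80.48 mm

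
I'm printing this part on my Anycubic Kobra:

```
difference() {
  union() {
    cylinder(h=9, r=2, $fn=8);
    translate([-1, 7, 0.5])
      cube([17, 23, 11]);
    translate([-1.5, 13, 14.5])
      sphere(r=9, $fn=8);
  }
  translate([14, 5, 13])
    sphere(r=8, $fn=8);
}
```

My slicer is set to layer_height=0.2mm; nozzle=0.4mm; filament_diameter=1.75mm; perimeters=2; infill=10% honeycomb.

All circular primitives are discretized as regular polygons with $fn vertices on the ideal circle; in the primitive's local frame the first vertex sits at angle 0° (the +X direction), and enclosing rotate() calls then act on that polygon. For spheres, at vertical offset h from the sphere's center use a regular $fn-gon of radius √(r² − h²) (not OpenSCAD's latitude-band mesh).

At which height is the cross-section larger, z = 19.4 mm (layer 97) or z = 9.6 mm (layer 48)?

layer 48 (z = 9.6 mm)

Layer 97 (z = 19.4): the cylinder is not intersected at this z (z outside [0, 9]); the cube at (-1, 7) is not intersected at this z (z outside [0.5, 11.5]); the r=9 sphere at (-1.5, 13) slices to a regular 8-gon of circumradius 7.549 (√(r²−h²) with h=4.9 from center) (area = (8/2)·7.549²·sin(360°/8) = 161.19 mm²); Taking the union: only the r=9 sphere at (-1.5, 13) is present, so the union is just that shape — area = 161.19 mm²; the r=8 sphere at (14, 5) contributes a regular 8-gon of circumradius √(8²−6.4²) = 4.800 (area = (8/2)·4.800²·sin(360°/8) = 65.17 mm²); Subtracting the remaining from the first: starting from the result so far (161.19 mm²), the r=8 sphere at (14, 5) misses the remaining region (no effect) — area = 161.19 mm². So its area = 161.19 mm². Layer 48 (z = 9.6): the cylinder is not intersected at this z (z outside [0, 9]); the 17×23 cube at (-1, 7) contributes its full rectangle (area 391.00 mm²); the r=9 sphere at (-1.5, 13) contributes a regular 8-gon of circumradius √(9²−4.9²) = 7.549 (area = (8/2)·7.549²·sin(360°/8) = 161.19 mm²); Combining (union): the regions partially overlap — summed areas 552.19 mm² minus the doubly-counted overlap 70.98 mm² gives 481.22 mm² — area = 481.22 mm²; the sphere at (14, 5): section is a regular 8-gon, circumradius = √(r²−h²) = √(8²−3.4²) = 7.242 (area = (8/2)·7.242²·sin(360°/8) = 148.32 mm²); Taking the first minus the rest: starting from that combined region (481.22 mm²), the r=8 sphere at (14, 5) partially overlaps it — only the 33.08 mm² overlap (of its 148.32 mm²) is removed, clipping the outline — area = 448.14 mm². So its area = 448.14 mm². Layer 48 is larger (448.14 vs 161.19 mm²).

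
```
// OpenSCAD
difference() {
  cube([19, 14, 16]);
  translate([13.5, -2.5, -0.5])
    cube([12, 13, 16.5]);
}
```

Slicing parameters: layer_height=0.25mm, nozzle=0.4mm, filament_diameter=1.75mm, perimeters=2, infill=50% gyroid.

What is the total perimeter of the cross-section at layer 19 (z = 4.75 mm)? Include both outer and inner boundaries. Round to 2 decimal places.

66.00 mm

At z = 4.75 mm: the cube is present — its section is the full 19×14 rectangle (perimeter 66.00 mm); the cube at (13.5, -2.5) (footprint 12×13) is included at this height (perimeter 50.00 mm); After the difference (first − rest): starting from the 19×14 cube, the 12×13 cube at (13.5, -2.5) partially overlaps it — only the 57.75 mm² overlap (of its 156.00 mm²) is removed, clipping the outline — boundary = 66.00 mm. Overall, the cross-section is a single solid region. Total boundary length (outer) = 66.00 mm.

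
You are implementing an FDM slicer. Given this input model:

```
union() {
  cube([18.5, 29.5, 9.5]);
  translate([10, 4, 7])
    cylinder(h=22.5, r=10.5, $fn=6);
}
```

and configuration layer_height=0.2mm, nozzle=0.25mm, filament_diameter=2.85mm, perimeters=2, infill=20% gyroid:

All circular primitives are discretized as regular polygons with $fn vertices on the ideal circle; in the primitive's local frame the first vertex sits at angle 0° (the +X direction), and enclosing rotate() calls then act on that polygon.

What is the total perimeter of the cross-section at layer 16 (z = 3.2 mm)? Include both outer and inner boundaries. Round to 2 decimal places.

96.00 mm

At z = 3.2 mm: the 18.5×29.5 cube contributes its full rectangle (perimeter 96.00 mm); the cylinder at (10, 4) is not intersected at this z (z outside [7, 29.5]); Combining (union): only the 18.5×29.5 cube is present, so the union is just that shape — boundary = 96.00 mm. Overall, the cross-section is a single solid region. Total boundary length (outer) = 96.00 mm.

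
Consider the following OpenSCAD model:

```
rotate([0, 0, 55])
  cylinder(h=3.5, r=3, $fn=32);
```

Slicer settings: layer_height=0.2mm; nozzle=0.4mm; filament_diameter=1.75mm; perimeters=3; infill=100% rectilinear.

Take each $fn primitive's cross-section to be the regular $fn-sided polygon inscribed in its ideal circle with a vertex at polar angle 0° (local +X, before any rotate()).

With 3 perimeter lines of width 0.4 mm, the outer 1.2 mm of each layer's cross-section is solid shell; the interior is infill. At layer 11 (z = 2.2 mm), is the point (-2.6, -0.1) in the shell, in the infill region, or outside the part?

At z = 2.2 mm: the r=3 cylinder gives a regular 32-gon of circumradius 3 (constant along its height); (whole slice rotated 55° about Z — lengths, areas and connectivity unchanged). Overall, the cross-section is a single solid region. Undo the 55° rotation: the query point maps to (-1.573, 2.072) in the un-rotated model frame. The nearest boundary edge runs (-1.67, 2.49)→(-2.12, 2.12); distance from the point to it = 0.39 mm. The point is inside the cross-section, 0.39 mm from the nearest boundary — within the 1.2 mm shell band (3 × 0.4).

shell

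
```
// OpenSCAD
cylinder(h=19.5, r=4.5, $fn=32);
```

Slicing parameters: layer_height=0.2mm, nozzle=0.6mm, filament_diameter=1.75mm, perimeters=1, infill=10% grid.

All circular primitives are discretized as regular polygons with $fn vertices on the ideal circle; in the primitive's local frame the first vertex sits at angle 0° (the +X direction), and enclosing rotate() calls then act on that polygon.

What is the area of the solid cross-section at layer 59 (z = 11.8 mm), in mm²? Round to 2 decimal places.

At z = 11.8 mm: the r=4.5 cylinder contributes a regular 32-gon of circumradius 4.5 (area = (32/2)·4.500²·sin(360°/32) = 63.21 mm²). Overall, the cross-section is a single solid region. Net area = 63.21 mm².

63.21 mm²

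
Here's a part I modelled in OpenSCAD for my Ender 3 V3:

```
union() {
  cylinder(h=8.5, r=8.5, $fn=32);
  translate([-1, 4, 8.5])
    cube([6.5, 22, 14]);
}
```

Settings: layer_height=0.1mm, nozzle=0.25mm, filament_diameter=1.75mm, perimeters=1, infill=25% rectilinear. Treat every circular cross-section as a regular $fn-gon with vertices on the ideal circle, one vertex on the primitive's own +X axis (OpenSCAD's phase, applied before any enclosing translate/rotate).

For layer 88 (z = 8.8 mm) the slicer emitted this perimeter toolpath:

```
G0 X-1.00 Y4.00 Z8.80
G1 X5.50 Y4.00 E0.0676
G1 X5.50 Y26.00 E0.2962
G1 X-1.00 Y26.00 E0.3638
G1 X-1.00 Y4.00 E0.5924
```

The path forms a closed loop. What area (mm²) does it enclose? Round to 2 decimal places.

Apply the shoelace formula to the sequence of (X, Y) vertices; enclosed area = 143.00 mm².

143.00 mm²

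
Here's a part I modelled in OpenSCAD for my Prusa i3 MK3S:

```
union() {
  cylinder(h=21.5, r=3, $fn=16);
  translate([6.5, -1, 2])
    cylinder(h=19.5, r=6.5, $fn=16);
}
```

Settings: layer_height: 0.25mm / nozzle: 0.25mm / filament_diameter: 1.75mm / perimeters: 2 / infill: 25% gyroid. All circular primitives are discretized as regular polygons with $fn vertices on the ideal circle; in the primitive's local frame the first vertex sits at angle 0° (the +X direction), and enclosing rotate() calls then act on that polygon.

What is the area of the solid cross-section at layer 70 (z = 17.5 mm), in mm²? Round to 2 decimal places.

At z = 17.5 mm: the r=3 cylinder gives a regular 16-gon of circumradius 3 (constant along its height) (area = (16/2)·3.000²·sin(360°/16) = 27.55 mm²); the cylinder at (6.5, -1): section is a regular 16-gon, circumradius r=6.5 (area = (16/2)·6.500²·sin(360°/16) = 129.35 mm²); Combining (union): the regions partially overlap — summed areas 156.90 mm² minus the doubly-counted overlap 11.47 mm² gives 145.43 mm² — area = 145.43 mm². Overall, the cross-section is a single solid region. Net area = 145.43 mm².

145.43 mm²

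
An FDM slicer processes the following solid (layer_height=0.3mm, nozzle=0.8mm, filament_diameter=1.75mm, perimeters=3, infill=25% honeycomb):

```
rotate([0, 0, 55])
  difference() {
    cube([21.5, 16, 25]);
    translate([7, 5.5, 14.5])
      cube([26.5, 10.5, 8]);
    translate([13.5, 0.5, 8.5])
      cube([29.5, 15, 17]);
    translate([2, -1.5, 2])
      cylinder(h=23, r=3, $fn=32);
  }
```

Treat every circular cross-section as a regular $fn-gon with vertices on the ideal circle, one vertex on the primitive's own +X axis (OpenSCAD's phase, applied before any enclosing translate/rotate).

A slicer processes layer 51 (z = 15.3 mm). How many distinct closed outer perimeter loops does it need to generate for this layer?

At z = 15.3 mm: the cube (footprint 21.5×16) is included at this height; the 26.5×10.5 cube at (7, 5.5) contributes its full rectangle; the cube at (13.5, 0.5) (footprint 29.5×15) is included at this height; the cylinder at (2, -1.5): section is a regular 32-gon, circumradius r=3; After the difference (first − rest): starting from the 21.5×16 cube, the 26.5×10.5 cube at (7, 5.5) partially overlaps it — only the 152.25 mm² overlap (of its 278.25 mm²) is removed, clipping the outline; the 29.5×15 cube at (13.5, 0.5) partially overlaps it — only the 40.00 mm² overlap (of its 442.50 mm²) is removed, clipping the outline; the r=3 cylinder at (2, -1.5) partially overlaps it — only the 5.23 mm² overlap (of its 28.09 mm²) is removed, clipping the outline — 1 connected region; (rotated 55° about Z; rotation is an isometry so areas/perimeters/island counts are preserved). The result has 1 disconnected region.

1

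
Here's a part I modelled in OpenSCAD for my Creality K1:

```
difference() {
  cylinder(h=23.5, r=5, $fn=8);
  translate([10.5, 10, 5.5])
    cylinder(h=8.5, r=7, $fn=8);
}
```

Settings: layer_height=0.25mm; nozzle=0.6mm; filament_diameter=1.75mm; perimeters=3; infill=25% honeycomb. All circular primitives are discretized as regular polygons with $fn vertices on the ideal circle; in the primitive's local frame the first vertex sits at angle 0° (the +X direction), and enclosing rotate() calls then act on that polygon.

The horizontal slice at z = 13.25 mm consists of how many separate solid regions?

At z = 13.25 mm: the r=5 cylinder gives a regular 8-gon of circumradius 5 (constant along its height); the r=7 cylinder at (10.5, 10) gives a regular 8-gon of circumradius 7 (constant along its height); After the difference (first − rest): starting from the r=5 cylinder, the r=7 cylinder at (10.5, 10) misses the remaining region (no effect) — 1 connected region. The result has 1 disconnected region.

1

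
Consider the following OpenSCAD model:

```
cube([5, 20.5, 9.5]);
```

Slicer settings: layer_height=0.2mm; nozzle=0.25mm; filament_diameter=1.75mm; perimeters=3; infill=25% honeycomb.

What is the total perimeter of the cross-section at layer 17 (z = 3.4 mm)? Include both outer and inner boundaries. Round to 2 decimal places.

51.00 mm

At z = 3.4 mm: the cube is present — its section is the full 5×20.5 rectangle (perimeter 51.00 mm). Overall, the cross-section is a single solid region. Total boundary length (outer) = 51.00 mm.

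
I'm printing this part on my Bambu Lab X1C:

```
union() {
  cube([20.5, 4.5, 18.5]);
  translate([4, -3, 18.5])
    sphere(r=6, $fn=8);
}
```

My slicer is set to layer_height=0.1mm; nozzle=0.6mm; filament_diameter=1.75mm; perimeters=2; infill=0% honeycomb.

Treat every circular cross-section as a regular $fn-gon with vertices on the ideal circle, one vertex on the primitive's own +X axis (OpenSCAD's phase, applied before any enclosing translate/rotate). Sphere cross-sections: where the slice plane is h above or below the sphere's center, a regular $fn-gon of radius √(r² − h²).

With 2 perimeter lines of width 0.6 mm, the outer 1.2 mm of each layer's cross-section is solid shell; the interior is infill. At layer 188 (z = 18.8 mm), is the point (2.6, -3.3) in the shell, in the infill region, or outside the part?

At z = 18.8 mm: the cube does not reach this height (z outside [0, 18.5]); the r=6 sphere at (4, -3) slices to a regular 8-gon of circumradius 5.992 (√(r²−h²) with h=0.3 from center); Taking the union: only the r=6 sphere at (4, -3) is present, so the union is just that shape — 1 connected region. Overall, the cross-section is a single solid region. The nearest boundary edge runs (-1.99, -3.00)→(-0.24, -7.24); distance from the point to it = 4.13 mm. The point is inside the cross-section and 4.13 mm from the nearest boundary — more than the 1.2 mm shell width (2 × 0.6), so it's in the infill interior.

infill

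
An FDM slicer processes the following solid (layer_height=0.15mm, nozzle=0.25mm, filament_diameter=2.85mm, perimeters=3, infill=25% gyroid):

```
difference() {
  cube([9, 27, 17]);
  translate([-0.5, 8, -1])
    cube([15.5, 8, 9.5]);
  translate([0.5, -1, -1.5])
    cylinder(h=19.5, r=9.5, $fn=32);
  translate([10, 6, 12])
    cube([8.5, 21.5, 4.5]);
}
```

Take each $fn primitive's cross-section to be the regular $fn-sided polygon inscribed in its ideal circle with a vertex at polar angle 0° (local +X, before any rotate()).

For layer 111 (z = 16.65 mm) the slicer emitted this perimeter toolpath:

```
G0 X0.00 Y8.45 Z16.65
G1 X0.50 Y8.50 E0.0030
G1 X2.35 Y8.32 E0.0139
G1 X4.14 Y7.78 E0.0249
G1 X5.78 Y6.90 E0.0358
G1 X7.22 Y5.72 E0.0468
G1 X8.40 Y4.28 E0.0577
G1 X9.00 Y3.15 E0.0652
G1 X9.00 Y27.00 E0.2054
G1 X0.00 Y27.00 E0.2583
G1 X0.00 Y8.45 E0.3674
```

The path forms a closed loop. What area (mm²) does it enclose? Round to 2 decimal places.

Apply the shoelace formula to the sequence of (X, Y) vertices; enclosed area = 179.54 mm².

179.54 mm²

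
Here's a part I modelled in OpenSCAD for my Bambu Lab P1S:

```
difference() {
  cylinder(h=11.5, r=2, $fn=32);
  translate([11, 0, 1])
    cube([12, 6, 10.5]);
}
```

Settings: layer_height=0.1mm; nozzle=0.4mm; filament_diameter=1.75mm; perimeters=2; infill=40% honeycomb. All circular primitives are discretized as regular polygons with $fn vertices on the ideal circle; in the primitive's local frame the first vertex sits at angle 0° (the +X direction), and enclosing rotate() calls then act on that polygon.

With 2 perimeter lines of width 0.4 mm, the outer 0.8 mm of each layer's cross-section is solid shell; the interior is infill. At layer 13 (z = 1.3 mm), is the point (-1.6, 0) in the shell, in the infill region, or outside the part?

shell

At z = 1.3 mm: the r=2 cylinder gives a regular 32-gon of circumradius 2 (constant along its height); the cube at (11, 0) (footprint 12×6) is included at this height; Taking the first minus the rest: starting from the r=2 cylinder, the 12×6 cube at (11, 0) misses the remaining region (no effect) — 1 connected region. Overall, the cross-section is a single solid region. The nearest boundary edge runs (-1.96, -0.39)→(-2.00, 0.00); distance from the point to it = 0.40 mm. The point is inside the cross-section, 0.40 mm from the nearest boundary — within the 0.8 mm shell band (2 × 0.4).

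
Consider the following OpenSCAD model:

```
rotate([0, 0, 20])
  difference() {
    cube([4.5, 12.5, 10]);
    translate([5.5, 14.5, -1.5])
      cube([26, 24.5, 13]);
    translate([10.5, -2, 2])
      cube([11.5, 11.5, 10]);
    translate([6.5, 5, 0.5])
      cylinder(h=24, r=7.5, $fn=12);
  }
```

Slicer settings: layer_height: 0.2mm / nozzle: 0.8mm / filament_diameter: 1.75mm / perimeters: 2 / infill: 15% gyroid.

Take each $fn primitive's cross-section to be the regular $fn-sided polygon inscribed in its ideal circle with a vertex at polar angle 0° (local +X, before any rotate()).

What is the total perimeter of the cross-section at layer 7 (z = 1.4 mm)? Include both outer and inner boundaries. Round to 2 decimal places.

At z = 1.4 mm: the cube is present — its section is the full 4.5×12.5 rectangle (perimeter 34.00 mm); the cube at (5.5, 14.5) (footprint 26×24.5) is included at this height (perimeter 101.00 mm); the cube at (10.5, -2) is absent (z outside [2, 12]); the r=7.5 cylinder at (6.5, 5) contributes a regular 12-gon of circumradius 7.5 (perimeter = 2·12·7.500·sin(180°/12) = 46.59 mm); Taking the first minus the rest: starting from the 4.5×12.5 cube, the 26×24.5 cube at (5.5, 14.5) misses the remaining region (no effect); the r=7.5 cylinder at (6.5, 5) partially overlaps it — only the 47.57 mm² overlap (of its 168.75 mm²) is removed, clipping the outline — boundary = 18.83 mm; (rotated 20° about Z; rotation is an isometry so areas/perimeters/island counts are preserved). Overall, the cross-section has 2 separate islands. Total boundary length (outer) = 18.83 mm.

18.83 mm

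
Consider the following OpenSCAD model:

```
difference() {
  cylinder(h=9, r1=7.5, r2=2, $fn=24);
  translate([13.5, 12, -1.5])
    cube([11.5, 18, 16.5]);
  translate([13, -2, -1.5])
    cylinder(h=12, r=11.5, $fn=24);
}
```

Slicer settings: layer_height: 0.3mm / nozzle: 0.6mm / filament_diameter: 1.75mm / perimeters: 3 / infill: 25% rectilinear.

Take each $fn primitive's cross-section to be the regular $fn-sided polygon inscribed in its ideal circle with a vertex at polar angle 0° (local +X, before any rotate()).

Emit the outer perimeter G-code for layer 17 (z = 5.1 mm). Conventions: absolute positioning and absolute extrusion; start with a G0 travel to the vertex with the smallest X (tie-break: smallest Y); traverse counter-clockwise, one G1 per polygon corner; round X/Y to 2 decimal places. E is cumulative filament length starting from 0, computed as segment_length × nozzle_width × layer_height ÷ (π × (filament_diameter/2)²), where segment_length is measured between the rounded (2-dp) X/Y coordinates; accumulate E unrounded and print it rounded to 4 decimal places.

At z = 5.1 mm: the cone: at t=0.567 of its height the radius interpolates to r₁+(r₂−r₁)t = 4.383, giving a regular 24-gon of that circumradius; the 11.5×18 cube at (13.5, 12) contributes its full rectangle; the r=11.5 cylinder at (13, -2) gives a regular 24-gon of circumradius 11.5 (constant along its height); Subtracting the remaining from the first: starting from the cone, the 11.5×18 cube at (13.5, 12) misses the remaining region (no effect); the r=11.5 cylinder at (13, -2) partially overlaps it — only the 13.54 mm² overlap (of its 410.75 mm²) is removed, clipping the outline — 1 connected region. The outline is a single polygon with 20 vertices. Extrusion per mm of travel: 0.6 × 0.3 / (π × 0.875²) = 0.074835. Accumulating E over each segment gives final E = 1.9578.

G0 X-4.38 Y0.00 Z5.10
G1 X-4.23 Y-1.13 E0.0853
G1 X-3.80 Y-2.19 E0.1709
G1 X-3.10 Y-3.10 E0.2568
G1 X-2.19 Y-3.80 E0.3427
G1 X-1.13 Y-4.23 E0.4283
G1 X0.00 Y-4.38 E0.5137
G1 X1.13 Y-4.23 E0.5990
G1 X1.76 Y-3.97 E0.6500
G1 X1.50 Y-2.00 E0.7987
G1 X1.89 Y0.98 E1.0236
G1 X2.85 Y3.29 E1.2108
G1 X2.19 Y3.80 E1.2732
G1 X1.13 Y4.23 E1.3588
G1 X0.00 Y4.38 E1.4441
G1 X-1.13 Y4.23 E1.5294
G1 X-2.19 Y3.80 E1.6150
G1 X-3.10 Y3.10 E1.7009
G1 X-3.80 Y2.19 E1.7869
G1 X-4.23 Y1.13 E1.8725
G1 X-4.38 Y0.00 E1.9578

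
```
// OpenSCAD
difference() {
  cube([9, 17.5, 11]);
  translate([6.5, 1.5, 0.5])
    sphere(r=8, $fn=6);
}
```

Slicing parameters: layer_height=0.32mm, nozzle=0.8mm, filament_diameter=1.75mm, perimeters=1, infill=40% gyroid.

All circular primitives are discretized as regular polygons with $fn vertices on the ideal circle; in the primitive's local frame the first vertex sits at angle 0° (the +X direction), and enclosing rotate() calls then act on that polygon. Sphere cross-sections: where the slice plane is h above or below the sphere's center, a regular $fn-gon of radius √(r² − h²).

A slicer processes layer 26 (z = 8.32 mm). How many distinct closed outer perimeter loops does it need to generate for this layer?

At z = 8.32 mm: the cube (footprint 9×17.5) is included at this height; the r=8 sphere at (6.5, 1.5) slices to a regular 6-gon of circumradius 1.687 (√(r²−h²) with h=7.82 from center); Taking the first minus the rest: starting from the 9×17.5 cube, the r=8 sphere at (6.5, 1.5) lies wholly inside it (removes its full 7.40 mm² and its 10.12 mm outline becomes a hole wall) — 1 connected region with 1 hole. The result has 1 disconnected region.

1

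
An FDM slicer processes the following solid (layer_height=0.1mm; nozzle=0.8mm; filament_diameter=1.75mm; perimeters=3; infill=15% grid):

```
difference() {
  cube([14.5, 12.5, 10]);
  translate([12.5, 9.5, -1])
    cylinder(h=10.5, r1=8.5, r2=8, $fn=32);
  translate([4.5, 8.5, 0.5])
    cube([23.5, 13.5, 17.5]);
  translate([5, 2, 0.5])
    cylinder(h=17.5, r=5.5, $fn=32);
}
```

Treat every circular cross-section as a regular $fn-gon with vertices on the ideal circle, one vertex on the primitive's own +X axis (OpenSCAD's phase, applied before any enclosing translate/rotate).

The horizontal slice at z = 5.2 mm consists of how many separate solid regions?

At z = 5.2 mm: the cube (footprint 14.5×12.5) is included at this height; the cone at (12.5, 9.5) (r1=8.5→r2=8) has section circumradius 8.205 here — a regular 32-gon; the 23.5×13.5 cube at (4.5, 8.5) contributes its full rectangle; the r=5.5 cylinder at (5, 2) contributes a regular 32-gon of circumradius 5.5; Taking the first minus the rest: starting from the 14.5×12.5 cube, the cone at (12.5, 9.5) partially overlaps it — only the 98.70 mm² overlap (of its 210.13 mm²) is removed, clipping the outline; the 23.5×13.5 cube at (4.5, 8.5) partially overlaps it — only the 0.23 mm² overlap (of its 317.25 mm²) is removed, clipping the outline; the r=5.5 cylinder at (5, 2) partially overlaps it — only the 49.72 mm² overlap (of its 94.42 mm²) is removed, clipping the outline — 2 connected regions. The result has 2 disconnected regions.

2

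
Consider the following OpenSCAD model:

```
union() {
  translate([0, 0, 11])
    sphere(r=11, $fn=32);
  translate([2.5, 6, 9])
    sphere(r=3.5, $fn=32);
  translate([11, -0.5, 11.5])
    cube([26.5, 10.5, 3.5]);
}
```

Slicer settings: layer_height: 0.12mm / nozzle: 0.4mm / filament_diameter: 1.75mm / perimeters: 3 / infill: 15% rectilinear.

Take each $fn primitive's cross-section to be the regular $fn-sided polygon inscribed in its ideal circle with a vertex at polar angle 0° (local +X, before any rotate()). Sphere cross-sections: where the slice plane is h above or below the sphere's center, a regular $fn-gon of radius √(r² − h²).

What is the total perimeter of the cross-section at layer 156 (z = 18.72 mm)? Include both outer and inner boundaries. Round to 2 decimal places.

49.16 mm

At z = 18.72 mm: the r=11 sphere slices to a regular 32-gon of circumradius 7.836 (√(r²−h²) with h=7.72 from center) (perimeter = 2·32·7.836·sin(180°/32) = 49.16 mm); the sphere at (2.5, 6) is absent (|z−center|=9.720 > r=3.5); the cube at (11, -0.5) is not intersected at this z (z outside [11.5, 15]); Taking the union: only the r=11 sphere is present, so the union is just that shape — boundary = 49.16 mm. Overall, the cross-section is a single solid region. Total boundary length (outer) = 49.16 mm.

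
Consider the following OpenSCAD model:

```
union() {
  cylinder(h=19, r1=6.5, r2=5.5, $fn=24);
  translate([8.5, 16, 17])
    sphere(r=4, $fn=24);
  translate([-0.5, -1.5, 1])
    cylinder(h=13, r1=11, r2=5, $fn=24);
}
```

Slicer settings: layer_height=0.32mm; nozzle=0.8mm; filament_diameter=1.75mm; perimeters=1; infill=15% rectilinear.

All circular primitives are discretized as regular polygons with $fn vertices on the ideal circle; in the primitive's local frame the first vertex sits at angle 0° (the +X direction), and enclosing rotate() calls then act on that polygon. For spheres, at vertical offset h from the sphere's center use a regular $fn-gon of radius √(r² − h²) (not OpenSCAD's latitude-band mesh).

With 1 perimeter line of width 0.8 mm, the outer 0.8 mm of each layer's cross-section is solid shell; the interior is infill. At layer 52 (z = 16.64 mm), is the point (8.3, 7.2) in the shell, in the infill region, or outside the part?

At z = 16.64 mm: the cone (r1=6.5→r2=5.5) has section circumradius 5.624 here — a regular 24-gon; the r=4 sphere at (8.5, 16) slices to a regular 24-gon of circumradius 3.984 (√(r²−h²) with h=0.36 from center); the cone at (-0.5, -1.5) does not reach this height (z outside [1, 14]); Merging all regions: the 2 present regions are separate (no shared area or edge), so areas and boundary lengths simply add and each stays a separate island — 2 connected regions. Overall, the cross-section has 2 separate islands. The nearest boundary edge runs (9.53, 12.15)→(8.50, 12.02); distance from the point to it = 4.82 mm. The point is not inside any of the regions above, so it lies outside the cross-section (4.82 mm from the nearest boundary).

outside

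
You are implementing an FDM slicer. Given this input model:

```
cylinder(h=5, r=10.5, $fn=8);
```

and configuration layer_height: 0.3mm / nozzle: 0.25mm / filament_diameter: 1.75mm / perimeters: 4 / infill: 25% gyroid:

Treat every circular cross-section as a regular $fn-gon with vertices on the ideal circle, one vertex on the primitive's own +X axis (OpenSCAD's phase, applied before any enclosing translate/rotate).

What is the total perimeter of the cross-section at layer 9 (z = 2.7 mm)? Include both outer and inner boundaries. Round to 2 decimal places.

64.29 mm

At z = 2.7 mm: the cylinder: section is a regular 8-gon, circumradius r=10.5 (perimeter = 2·8·10.500·sin(180°/8) = 64.29 mm). Overall, the cross-section is a single solid region. Total boundary length (outer) = 64.29 mm.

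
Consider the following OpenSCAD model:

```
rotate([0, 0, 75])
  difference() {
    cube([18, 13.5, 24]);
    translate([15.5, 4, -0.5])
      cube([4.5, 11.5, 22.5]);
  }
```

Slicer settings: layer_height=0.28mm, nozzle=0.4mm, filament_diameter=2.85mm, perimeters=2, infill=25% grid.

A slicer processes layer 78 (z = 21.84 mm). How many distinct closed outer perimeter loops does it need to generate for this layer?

1

At z = 21.84 mm: the cube (footprint 18×13.5) is included at this height; the 4.5×11.5 cube at (15.5, 4) contributes its full rectangle; After the difference (first − rest): starting from the 18×13.5 cube, the 4.5×11.5 cube at (15.5, 4) partially overlaps it — only the 23.75 mm² overlap (of its 51.75 mm²) is removed, clipping the outline — 1 connected region; (whole slice rotated 75° about Z — lengths, areas and connectivity unchanged). The result has 1 disconnected region.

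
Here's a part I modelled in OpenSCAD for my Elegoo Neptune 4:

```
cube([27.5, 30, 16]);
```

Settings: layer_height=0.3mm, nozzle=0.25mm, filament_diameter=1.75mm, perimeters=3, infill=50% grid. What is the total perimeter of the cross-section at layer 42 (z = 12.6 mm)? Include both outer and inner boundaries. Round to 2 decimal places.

115.00 mm

At z = 12.6 mm: the cube is present — its section is the full 27.5×30 rectangle (perimeter 115.00 mm). Overall, the cross-section is a single solid region. Total boundary length (outer) = 115.00 mm.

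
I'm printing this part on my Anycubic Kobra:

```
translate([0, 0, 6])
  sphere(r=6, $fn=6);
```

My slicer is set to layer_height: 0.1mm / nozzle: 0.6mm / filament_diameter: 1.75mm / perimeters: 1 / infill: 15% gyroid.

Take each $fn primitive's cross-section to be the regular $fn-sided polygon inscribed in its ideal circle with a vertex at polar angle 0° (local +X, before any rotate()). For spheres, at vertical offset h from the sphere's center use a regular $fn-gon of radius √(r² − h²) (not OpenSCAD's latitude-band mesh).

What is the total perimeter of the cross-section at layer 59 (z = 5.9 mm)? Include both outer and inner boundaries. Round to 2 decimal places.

At z = 5.9 mm: the r=6 sphere slices to a regular 6-gon of circumradius 5.999 (√(r²−h²) with h=0.1 from center) (perimeter = 2·6·5.999·sin(180°/6) = 35.99 mm). Overall, the cross-section is a single solid region. Total boundary length (outer) = 35.99 mm.

35.99 mm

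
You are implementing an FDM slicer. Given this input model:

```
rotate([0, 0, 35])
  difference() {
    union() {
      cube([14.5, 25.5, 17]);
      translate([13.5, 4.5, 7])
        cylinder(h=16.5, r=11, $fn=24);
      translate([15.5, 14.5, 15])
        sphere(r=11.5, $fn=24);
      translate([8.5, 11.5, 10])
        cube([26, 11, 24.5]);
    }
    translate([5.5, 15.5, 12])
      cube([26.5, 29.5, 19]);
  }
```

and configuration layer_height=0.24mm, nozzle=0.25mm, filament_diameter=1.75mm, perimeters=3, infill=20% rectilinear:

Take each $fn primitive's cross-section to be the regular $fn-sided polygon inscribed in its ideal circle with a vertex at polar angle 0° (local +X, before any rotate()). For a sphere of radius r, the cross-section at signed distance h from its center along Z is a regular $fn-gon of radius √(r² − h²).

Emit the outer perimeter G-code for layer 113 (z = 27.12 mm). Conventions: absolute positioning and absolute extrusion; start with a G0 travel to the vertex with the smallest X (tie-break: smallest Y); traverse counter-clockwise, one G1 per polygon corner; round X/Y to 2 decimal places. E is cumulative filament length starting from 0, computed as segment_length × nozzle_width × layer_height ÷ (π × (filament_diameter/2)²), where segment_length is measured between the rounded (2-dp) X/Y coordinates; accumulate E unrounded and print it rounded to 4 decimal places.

G0 X-1.93 Y17.57 Z27.12
G1 X0.37 Y14.30 E0.0997
G1 X21.66 Y29.21 E0.7481
G1 X15.36 Y38.22 E1.0223
G1 X13.31 Y36.79 E1.0847
G1 X17.32 Y31.05 E1.2594
G1 X-1.93 Y17.57 E1.8456

At z = 27.12 mm: the cube is absent (z outside [0, 17]); the cylinder at (13.5, 4.5) is absent (z outside [7, 23.5]); the sphere at (15.5, 14.5) does not reach this height (|z−center|=12.120 > r=11.5); the cube at (8.5, 11.5) (footprint 26×11) is included at this height; Merging all regions: only the 26×11 cube at (8.5, 11.5) is present, so the union is just that shape — 1 connected region; the cube at (5.5, 15.5) (footprint 26.5×29.5) is included at this height; Subtracting the remaining from the first: starting from the result so far, the 26.5×29.5 cube at (5.5, 15.5) partially overlaps it — only the 164.50 mm² overlap (of its 781.75 mm²) is removed, clipping the outline — 1 connected region; (rotated 35° about Z; rotation is an isometry so areas/perimeters/island counts are preserved). The outline is a single polygon with 6 vertices. Extrusion per mm of travel: 0.25 × 0.24 / (π × 0.875²) = 0.024945. Accumulating E over each segment gives final E = 1.8456.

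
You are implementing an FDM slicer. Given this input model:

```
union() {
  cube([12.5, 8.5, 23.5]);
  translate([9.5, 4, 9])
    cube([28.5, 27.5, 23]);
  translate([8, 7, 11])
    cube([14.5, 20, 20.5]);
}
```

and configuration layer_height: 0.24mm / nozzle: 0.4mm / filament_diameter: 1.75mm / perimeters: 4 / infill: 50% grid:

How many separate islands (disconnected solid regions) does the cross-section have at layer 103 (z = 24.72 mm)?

1

At z = 24.72 mm: the cube does not reach this height (z outside [0, 23.5]); the cube at (9.5, 4) (footprint 28.5×27.5) is included at this height; the 14.5×20 cube at (8, 7) contributes its full rectangle; Combining (union): the regions partially overlap (shared area 260.00 mm²), so overlapping operands fuse into one piece — 1 connected region. Overall, the cross-section is a single solid region. Island count = 1.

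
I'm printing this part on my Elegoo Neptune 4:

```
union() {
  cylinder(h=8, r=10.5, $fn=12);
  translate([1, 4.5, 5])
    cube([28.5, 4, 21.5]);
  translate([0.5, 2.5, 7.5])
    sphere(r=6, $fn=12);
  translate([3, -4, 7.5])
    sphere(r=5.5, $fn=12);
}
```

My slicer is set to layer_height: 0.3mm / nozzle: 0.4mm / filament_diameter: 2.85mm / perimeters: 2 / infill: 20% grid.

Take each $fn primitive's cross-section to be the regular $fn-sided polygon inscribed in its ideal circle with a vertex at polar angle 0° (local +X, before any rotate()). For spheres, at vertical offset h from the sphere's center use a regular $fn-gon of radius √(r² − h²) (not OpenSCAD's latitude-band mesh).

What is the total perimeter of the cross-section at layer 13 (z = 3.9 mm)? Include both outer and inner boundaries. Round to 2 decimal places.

65.22 mm

At z = 3.9 mm: the r=10.5 cylinder gives a regular 12-gon of circumradius 10.5 (constant along its height) (perimeter = 2·12·10.500·sin(180°/12) = 65.22 mm); the cube at (1, 4.5) does not reach this height (z outside [5, 26.5]); the r=6 sphere at (0.5, 2.5) slices to a regular 12-gon of circumradius 4.800 (√(r²−h²) with h=3.6 from center) (perimeter = 2·12·4.800·sin(180°/12) = 29.82 mm); the r=5.5 sphere at (3, -4) contributes a regular 12-gon of circumradius √(5.5²−3.6²) = 4.158 (perimeter = 2·12·4.158·sin(180°/12) = 25.83 mm); Merging all regions: the regions partially overlap (shared area 120.99 mm²), so the edge portions inside another operand are dropped and the merged outline is re-measured after clipping — boundary = 65.22 mm. Overall, the cross-section is a single solid region. Total boundary length (outer) = 65.22 mm.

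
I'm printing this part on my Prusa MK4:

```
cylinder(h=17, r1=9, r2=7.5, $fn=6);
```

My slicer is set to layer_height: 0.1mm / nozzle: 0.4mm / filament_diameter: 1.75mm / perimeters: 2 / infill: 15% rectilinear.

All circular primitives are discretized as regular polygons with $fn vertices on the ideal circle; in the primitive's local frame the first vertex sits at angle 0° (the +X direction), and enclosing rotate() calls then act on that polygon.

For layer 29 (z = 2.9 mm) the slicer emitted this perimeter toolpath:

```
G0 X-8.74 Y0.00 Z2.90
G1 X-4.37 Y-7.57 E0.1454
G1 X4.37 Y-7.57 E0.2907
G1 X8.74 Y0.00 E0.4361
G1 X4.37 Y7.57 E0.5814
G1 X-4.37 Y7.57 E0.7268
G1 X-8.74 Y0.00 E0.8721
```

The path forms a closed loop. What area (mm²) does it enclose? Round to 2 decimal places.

198.49 mm²

Apply the shoelace formula to the sequence of (X, Y) vertices; enclosed area = 198.49 mm².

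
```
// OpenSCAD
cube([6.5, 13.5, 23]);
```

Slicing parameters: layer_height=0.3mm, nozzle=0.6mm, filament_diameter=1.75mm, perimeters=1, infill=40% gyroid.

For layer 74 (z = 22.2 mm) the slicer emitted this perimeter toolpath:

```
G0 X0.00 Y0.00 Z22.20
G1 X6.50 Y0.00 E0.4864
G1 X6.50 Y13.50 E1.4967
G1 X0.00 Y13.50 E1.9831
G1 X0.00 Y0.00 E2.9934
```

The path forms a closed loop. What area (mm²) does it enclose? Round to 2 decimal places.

Apply the shoelace formula to the sequence of (X, Y) vertices; enclosed area = 87.75 mm².

87.75 mm²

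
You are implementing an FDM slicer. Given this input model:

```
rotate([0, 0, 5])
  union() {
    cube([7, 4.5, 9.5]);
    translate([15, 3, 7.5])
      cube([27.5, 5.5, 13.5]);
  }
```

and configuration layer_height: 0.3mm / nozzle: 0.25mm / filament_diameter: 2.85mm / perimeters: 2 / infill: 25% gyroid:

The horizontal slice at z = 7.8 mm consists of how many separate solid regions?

At z = 7.8 mm: the cube (footprint 7×4.5) is included at this height; the cube at (15, 3) (footprint 27.5×5.5) is included at this height; Taking the union: the 2 present regions are separate (no shared area or edge), so areas and boundary lengths simply add and each stays a separate island — 2 connected regions; (whole slice rotated 5° about Z — lengths, areas and connectivity unchanged). The result has 2 disconnected regions.

2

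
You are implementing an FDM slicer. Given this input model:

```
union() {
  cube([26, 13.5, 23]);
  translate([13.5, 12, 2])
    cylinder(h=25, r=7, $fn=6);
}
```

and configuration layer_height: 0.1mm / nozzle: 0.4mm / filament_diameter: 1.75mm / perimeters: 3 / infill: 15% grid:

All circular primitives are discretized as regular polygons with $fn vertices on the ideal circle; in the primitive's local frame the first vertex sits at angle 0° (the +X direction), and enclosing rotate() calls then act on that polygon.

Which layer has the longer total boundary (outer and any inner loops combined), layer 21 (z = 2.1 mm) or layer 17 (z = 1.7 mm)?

layer 21 (z = 2.1 mm)

Layer 21 (z = 2.1): the cube is present — its section is the full 26×13.5 rectangle (perimeter 79.00 mm); the r=7 cylinder at (13.5, 12) contributes a regular 6-gon of circumradius 7 (perimeter = 2·6·7.000·sin(180°/6) = 42.00 mm); Combining (union): the regions partially overlap (shared area 83.35 mm²), so the edge portions inside another operand are dropped and the merged outline is re-measured after clipping — boundary = 84.27 mm. So its perimeter = 84.27 mm. Layer 17 (z = 1.7): the 26×13.5 cube contributes its full rectangle (perimeter 79.00 mm); the cylinder at (13.5, 12) does not reach this height (z outside [2, 27]); Merging all regions: only the 26×13.5 cube is present, so the union is just that shape — boundary = 79.00 mm. So its perimeter = 79.00 mm. Layer 21 is larger (84.27 vs 79.00 mm).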